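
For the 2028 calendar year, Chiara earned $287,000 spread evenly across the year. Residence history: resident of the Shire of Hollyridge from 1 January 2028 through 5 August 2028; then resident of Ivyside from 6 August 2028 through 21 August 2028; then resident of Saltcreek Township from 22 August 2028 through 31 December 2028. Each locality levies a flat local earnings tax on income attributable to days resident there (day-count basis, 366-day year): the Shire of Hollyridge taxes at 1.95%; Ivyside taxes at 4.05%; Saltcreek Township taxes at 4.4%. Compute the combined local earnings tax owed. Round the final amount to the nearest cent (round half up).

The Shire of Hollyridge, 1 January – 5 August 2028: 218 days → $287,000 × 1.95% × 218/366 = $3,333.4344
Ivyside, 6 August – 21 August 2028: 16 days → $287,000 × 4.05% × 16/366 = $508.1311
Saltcreek Township, 22 August – 31 December 2028: 132 days → $287,000 × 4.4% × 132/366 = $4,554.3607
Total = $8,395.9262

$8,395.93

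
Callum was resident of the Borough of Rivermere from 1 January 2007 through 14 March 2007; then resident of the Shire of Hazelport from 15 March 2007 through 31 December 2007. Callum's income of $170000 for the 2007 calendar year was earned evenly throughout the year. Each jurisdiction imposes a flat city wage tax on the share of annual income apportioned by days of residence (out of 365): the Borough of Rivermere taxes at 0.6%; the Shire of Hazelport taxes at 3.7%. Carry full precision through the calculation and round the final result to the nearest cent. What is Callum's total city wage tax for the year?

$5236.00

The Borough of Rivermere, 1 January – 14 March 2007: 73 days → $170000 × 0.6% × 73/365 = $204.0000
The Shire of Hazelport, 15 March – 31 December 2007: 292 days → $170000 × 3.7% × 292/365 = $5032.0000
Total = $5236.0000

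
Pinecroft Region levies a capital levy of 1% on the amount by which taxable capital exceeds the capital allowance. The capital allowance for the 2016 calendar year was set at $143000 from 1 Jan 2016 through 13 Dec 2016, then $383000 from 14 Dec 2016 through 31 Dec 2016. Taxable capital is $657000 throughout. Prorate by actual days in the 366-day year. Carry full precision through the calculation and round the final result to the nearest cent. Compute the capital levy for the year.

$5021.97

1 Jan – 13 Dec 2016: 348 days, exemption $143000 → ($657000 − $143000) × 1% × 348/366 = $4887.2131
14 Dec – 31 Dec 2016: 18 days, exemption $383000 → ($657000 − $383000) × 1% × 18/366 = $134.7541
Total = $5021.9672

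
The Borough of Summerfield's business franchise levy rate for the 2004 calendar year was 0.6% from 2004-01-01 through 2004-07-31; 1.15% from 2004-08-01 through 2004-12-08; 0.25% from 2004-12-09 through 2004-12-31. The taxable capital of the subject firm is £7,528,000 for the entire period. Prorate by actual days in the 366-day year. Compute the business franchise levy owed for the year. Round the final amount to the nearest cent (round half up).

2004-01-01 to 2004-07-31: 213 days at 0.6% → £7,528,000 × 0.6% × 213/366 = £26,286.2951
2004-08-01 to 2004-12-08: 130 days at 1.15% → £7,528,000 × 1.15% × 130/366 = £30,749.6175
2004-12-09 to 2004-12-31: 23 days at 0.25% → £7,528,000 × 0.25% × 23/366 = £1,182.6776
Total = £58,218.5902

£58,218.59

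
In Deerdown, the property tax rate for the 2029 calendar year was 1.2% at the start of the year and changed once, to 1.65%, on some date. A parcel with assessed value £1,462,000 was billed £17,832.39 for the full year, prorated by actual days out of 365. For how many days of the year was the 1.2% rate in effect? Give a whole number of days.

Let d = days at the first rate; then 365 − d days at the second rate.
£1,462,000 × [1.2%·d + 1.65%·(365−d)] / 365 = £17,832.39
Solving gives d = 349, so the new rate took effect on 16 December 2029.

349 days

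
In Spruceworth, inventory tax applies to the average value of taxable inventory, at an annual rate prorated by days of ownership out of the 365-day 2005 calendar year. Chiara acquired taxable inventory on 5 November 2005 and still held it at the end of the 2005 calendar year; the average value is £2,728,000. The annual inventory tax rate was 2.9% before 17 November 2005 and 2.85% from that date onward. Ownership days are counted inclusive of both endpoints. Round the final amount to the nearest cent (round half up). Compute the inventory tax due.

5 November – 16 November 2005: 12 days at 2.9% → £2,728,000 × 2.9% × 12/365 = £2,600.9425
17 November – 31 December 2005: 45 days at 2.85% → £2,728,000 × 2.85% × 45/365 = £9,585.3699
Total = £12,186.3123

£12,186.31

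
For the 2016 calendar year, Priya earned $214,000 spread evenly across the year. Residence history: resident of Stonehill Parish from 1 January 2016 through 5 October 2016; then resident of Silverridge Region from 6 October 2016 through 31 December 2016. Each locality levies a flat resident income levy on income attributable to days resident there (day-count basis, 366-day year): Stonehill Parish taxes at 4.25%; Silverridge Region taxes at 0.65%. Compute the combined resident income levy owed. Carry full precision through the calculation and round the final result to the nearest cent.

Stonehill Parish, 1 January – 5 October 2016: 279 days → $214,000 × 4.25% × 279/366 = $6,933.0738
Silverridge Region, 6 October – 31 December 2016: 87 days → $214,000 × 0.65% × 87/366 = $330.6475
Total = $7,263.7213

$7,263.72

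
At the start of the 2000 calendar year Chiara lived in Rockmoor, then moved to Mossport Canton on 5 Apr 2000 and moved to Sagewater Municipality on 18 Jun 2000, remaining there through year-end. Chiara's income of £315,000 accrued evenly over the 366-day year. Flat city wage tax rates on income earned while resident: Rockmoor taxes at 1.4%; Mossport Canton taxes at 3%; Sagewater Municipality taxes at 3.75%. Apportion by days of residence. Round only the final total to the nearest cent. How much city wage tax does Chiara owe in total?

£9,413.42

Rockmoor, 1 Jan – 4 Apr 2000: 95 days → £315,000 × 1.4% × 95/366 = £1,144.6721
Mossport Canton, 5 Apr – 17 Jun 2000: 74 days → £315,000 × 3% × 74/366 = £1,910.6557
Sagewater Municipality, 18 Jun – 31 Dec 2000: 197 days → £315,000 × 3.75% × 197/366 = £6,358.0943
Total = £9,413.4221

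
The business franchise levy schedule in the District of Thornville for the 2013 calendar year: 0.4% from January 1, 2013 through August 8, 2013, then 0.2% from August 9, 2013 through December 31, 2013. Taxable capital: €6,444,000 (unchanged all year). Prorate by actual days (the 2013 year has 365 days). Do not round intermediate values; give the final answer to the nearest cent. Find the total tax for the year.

€20,656.11

January 1 – August 8, 2013: 220 days at 0.4% → €6,444,000 × 0.4% × 220/365 = €15,536.2192
August 9 – December 31, 2013: 145 days at 0.2% → €6,444,000 × 0.2% × 145/365 = €5,119.8904
Total = €20,656.1096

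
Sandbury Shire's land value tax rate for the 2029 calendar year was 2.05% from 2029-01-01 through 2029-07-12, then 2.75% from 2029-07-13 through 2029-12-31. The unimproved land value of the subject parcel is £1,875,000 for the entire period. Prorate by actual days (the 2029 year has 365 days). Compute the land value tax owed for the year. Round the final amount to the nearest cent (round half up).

£44,622.43

2029-01-01 to 2029-07-12: 193 days at 2.05% → £1,875,000 × 2.05% × 193/365 = £20,324.4863
2029-07-13 to 2029-12-31: 172 days at 2.75% → £1,875,000 × 2.75% × 172/365 = £24,297.9452
Total = £44,622.4315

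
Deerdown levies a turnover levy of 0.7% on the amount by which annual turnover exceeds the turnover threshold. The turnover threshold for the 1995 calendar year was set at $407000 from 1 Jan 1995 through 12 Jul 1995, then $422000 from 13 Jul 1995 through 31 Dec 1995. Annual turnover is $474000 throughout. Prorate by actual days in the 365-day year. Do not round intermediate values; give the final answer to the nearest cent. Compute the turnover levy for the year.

$419.52

1 Jan – 12 Jul 1995: 193 days, exemption $407000 → ($474000 − $407000) × 0.7% × 193/365 = $247.9918
13 Jul – 31 Dec 1995: 172 days, exemption $422000 → ($474000 − $422000) × 0.7% × 172/365 = $171.5288
Total = $419.5205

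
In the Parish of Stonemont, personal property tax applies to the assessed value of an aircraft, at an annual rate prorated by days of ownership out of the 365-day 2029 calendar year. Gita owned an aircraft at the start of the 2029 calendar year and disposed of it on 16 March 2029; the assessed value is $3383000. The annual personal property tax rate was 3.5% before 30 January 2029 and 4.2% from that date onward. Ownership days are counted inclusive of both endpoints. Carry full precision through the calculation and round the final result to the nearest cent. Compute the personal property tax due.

1 January – 29 January 2029: 29 days at 3.5% → $3383000 × 3.5% × 29/365 = $9407.5205
30 January – 16 March 2029: 46 days at 4.2% → $3383000 × 4.2% × 46/365 = $17906.7288
Total = $27314.2493

$27314.25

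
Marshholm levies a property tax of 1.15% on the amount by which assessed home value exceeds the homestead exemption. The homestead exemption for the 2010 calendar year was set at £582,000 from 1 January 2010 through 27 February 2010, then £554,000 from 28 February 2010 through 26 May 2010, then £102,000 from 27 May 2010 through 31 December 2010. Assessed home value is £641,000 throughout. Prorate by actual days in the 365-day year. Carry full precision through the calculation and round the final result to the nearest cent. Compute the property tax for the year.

1 January – 27 February 2010: 58 days, exemption £582,000 → (£641,000 − £582,000) × 1.15% × 58/365 = £107.8164
28 February – 26 May 2010: 88 days, exemption £554,000 → (£641,000 − £554,000) × 1.15% × 88/365 = £241.2164
27 May – 31 December 2010: 219 days, exemption £102,000 → (£641,000 − £102,000) × 1.15% × 219/365 = £3,719.1000
Total = £4,068.1329

£4,068.13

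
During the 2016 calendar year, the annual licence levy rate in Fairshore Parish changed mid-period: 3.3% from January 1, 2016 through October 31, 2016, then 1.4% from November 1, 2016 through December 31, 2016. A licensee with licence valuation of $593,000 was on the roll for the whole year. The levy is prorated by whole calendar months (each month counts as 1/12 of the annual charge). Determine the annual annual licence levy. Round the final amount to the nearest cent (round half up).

January 1 – October 31, 2016: 10 months at 3.3% → $593,000 × 3.3% × 10/12 = $16,307.5000
November 1 – December 31, 2016: 2 months at 1.4% → $593,000 × 1.4% × 2/12 = $1,383.6667
Total = $17,691.1667

$17,691.17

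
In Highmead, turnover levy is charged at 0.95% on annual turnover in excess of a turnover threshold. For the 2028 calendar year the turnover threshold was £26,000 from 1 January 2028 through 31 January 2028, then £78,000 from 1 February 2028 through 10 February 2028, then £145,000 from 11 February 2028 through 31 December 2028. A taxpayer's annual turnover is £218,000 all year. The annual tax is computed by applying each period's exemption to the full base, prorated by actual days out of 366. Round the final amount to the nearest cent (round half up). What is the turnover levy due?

£806.64

1 January – 31 January 2028: 31 days, exemption £26,000 → (£218,000 − £26,000) × 0.95% × 31/366 = £154.4918
1 February – 10 February 2028: 10 days, exemption £78,000 → (£218,000 − £78,000) × 0.95% × 10/366 = £36.3388
11 February – 31 December 2028: 325 days, exemption £145,000 → (£218,000 − £145,000) × 0.95% × 325/366 = £615.8128
Total = £806.6434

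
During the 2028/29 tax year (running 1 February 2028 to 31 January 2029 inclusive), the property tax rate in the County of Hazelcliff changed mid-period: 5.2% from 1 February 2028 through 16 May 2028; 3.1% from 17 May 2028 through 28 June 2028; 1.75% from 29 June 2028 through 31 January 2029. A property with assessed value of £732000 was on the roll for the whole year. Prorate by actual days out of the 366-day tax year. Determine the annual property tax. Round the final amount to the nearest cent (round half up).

£21285.00

1 February – 16 May 2028: 106 days at 5.2% → £732000 × 5.2% × 106/366 = £11024.0000
17 May – 28 June 2028: 43 days at 3.1% → £732000 × 3.1% × 43/366 = £2666.0000
29 June 2028 – 31 January 2029: 217 days at 1.75% → £732000 × 1.75% × 217/366 = £7595.0000
Total = £21285.0000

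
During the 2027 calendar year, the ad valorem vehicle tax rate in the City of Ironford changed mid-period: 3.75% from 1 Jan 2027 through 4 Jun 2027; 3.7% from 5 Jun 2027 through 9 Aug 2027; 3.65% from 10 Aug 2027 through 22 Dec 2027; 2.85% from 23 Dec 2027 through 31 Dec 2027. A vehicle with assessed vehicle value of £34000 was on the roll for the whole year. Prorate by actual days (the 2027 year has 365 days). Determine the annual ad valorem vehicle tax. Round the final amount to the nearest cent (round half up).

1 Jan – 4 Jun 2027: 155 days at 3.75% → £34000 × 3.75% × 155/365 = £541.4384
5 Jun – 9 Aug 2027: 66 days at 3.7% → £34000 × 3.7% × 66/365 = £227.4740
10 Aug – 22 Dec 2027: 135 days at 3.65% → £34000 × 3.65% × 135/365 = £459.0000
23 Dec – 31 Dec 2027: 9 days at 2.85% → £34000 × 2.85% × 9/365 = £23.8932
Total = £1251.8055

£1251.81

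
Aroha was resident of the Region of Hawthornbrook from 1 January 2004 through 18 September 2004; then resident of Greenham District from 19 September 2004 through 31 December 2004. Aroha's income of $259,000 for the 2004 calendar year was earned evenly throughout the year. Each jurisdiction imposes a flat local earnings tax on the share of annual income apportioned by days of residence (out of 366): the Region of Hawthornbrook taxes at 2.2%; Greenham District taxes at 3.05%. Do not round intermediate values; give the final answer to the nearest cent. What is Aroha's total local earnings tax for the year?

$6,323.56

The Region of Hawthornbrook, 1 January – 18 September 2004: 262 days → $259,000 × 2.2% × 262/366 = $4,078.8962
Greenham District, 19 September – 31 December 2004: 104 days → $259,000 × 3.05% × 104/366 = $2,244.6667
Total = $6,323.5628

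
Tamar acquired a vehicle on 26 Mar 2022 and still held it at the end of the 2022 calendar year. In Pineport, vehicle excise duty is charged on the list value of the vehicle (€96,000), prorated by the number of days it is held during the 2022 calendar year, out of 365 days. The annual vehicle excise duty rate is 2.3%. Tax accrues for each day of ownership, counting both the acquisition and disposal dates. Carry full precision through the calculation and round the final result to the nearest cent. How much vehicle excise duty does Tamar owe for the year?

Days held (26 Mar – 31 Dec 2022): 281 out of 365
Tax = €96,000 × 2.3% × 281/365 = €1,699.8575

€1,699.86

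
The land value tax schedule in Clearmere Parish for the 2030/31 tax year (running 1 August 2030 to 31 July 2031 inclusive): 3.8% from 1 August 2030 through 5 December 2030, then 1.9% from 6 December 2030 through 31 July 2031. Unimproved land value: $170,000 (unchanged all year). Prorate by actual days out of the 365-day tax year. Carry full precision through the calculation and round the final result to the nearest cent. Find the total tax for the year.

$4,353.86

1 August – 5 December 2030: 127 days at 3.8% → $170,000 × 3.8% × 127/365 = $2,247.7260
6 December 2030 – 31 July 2031: 238 days at 1.9% → $170,000 × 1.9% × 238/365 = $2,106.1370
Total = $4,353.8630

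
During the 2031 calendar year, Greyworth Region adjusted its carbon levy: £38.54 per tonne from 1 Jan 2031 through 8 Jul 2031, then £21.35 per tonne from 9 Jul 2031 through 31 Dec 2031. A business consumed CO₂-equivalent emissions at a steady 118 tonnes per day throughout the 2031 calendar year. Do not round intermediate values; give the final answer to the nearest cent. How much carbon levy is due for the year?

1 Jan – 8 Jul 2031: 189 days × 118 tonnes/day = 22,302 tonnes at £38.54/tonne → £859,519.08
9 Jul – 31 Dec 2031: 176 days × 118 tonnes/day = 20,768 tonnes at £21.35/tonne → £443,396.80

£1,302,915.88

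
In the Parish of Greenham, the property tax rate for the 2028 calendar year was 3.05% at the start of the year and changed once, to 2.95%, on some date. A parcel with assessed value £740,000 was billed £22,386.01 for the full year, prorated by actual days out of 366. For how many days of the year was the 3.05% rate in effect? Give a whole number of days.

Let d = days at the first rate; then 366 − d days at the second rate.
£740,000 × [3.05%·d + 2.95%·(366−d)] / 366 = £22,386.01
Solving gives d = 275, so the new rate took effect on 2 October 2028.

275 days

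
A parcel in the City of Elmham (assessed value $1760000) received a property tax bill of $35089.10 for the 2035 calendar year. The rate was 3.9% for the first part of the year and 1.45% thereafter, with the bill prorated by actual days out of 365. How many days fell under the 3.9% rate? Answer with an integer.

81 days

Let d = days at the first rate; then 365 − d days at the second rate.
$1760000 × [3.9%·d + 1.45%·(365−d)] / 365 = $35089.10
Solving gives d = 81, so the new rate took effect on 23 March 2035.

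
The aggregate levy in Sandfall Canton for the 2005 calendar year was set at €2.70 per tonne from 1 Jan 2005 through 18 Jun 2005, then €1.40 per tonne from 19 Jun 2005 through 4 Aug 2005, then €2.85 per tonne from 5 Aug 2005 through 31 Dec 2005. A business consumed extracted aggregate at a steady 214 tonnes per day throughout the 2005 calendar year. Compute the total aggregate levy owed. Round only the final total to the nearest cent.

1 Jan – 18 Jun 2005: 169 days × 214 tonnes/day = 36,166 tonnes at €2.70/tonne → €97,648.20
19 Jun – 4 Aug 2005: 47 days × 214 tonnes/day = 10,058 tonnes at €1.40/tonne → €14,081.20
5 Aug – 31 Dec 2005: 149 days × 214 tonnes/day = 31,886 tonnes at €2.85/tonne → €90,875.10

€202,604.50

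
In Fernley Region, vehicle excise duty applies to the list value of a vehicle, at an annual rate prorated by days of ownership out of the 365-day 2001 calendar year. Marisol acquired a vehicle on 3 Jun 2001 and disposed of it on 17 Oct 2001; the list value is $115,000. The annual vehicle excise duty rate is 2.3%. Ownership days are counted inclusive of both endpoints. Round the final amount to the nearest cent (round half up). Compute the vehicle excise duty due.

$992.78

Days held (3 Jun – 17 Oct 2001): 137 out of 365
Tax = $115,000 × 2.3% × 137/365 = $992.7808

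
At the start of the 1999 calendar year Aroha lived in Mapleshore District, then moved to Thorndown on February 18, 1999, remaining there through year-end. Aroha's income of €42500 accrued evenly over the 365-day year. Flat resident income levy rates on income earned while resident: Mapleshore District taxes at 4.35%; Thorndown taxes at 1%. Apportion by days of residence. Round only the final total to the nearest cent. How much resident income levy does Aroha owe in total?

€612.23

Mapleshore District, January 1 – February 17, 1999: 48 days → €42500 × 4.35% × 48/365 = €243.1233
Thorndown, February 18 – December 31, 1999: 317 days → €42500 × 1% × 317/365 = €369.1096
Total = €612.2329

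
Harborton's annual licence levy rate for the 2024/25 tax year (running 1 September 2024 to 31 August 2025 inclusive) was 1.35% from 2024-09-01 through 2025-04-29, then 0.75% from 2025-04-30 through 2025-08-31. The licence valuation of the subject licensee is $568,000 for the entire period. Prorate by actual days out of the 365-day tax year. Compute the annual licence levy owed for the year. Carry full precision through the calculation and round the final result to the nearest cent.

2024-09-01 to 2025-04-29: 241 days at 1.35% → $568,000 × 1.35% × 241/365 = $5,062.9808
2025-04-30 to 2025-08-31: 124 days at 0.75% → $568,000 × 0.75% × 124/365 = $1,447.2329
Total = $6,510.2137

$6,510.21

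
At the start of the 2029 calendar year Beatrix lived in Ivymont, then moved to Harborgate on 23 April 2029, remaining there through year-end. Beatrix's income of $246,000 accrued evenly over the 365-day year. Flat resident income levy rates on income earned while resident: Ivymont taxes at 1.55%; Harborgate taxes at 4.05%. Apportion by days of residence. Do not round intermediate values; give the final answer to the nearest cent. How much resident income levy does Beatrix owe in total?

Ivymont, 1 January – 22 April 2029: 112 days → $246,000 × 1.55% × 112/365 = $1,170.0164
Harborgate, 23 April – 31 December 2029: 253 days → $246,000 × 4.05% × 253/365 = $6,905.8603
Total = $8,075.8767

$8,075.88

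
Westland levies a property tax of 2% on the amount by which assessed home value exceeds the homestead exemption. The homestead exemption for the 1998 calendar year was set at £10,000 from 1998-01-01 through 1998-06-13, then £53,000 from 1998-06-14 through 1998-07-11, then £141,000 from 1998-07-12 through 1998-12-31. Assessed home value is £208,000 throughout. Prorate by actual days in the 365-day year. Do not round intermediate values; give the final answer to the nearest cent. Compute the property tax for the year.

1998-01-01 to 1998-06-13: 164 days, exemption £10,000 → (£208,000 − £10,000) × 2% × 164/365 = £1,779.2877
1998-06-14 to 1998-07-11: 28 days, exemption £53,000 → (£208,000 − £53,000) × 2% × 28/365 = £237.8082
1998-07-12 to 1998-12-31: 173 days, exemption £141,000 → (£208,000 − £141,000) × 2% × 173/365 = £635.1233
Total = £2,652.2192

£2,652.22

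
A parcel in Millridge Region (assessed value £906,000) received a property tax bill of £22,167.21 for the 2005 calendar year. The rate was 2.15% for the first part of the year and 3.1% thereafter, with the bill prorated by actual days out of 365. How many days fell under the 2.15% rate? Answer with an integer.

Let d = days at the first rate; then 365 − d days at the second rate.
£906,000 × [2.15%·d + 3.1%·(365−d)] / 365 = £22,167.21
Solving gives d = 251, so the new rate took effect on 9 Sep 2005.

251 days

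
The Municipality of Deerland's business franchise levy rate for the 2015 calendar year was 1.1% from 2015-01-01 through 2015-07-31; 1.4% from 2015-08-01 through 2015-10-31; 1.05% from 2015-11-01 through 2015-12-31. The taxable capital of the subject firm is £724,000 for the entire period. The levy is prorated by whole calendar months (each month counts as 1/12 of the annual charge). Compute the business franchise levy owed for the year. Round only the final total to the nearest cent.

£8,446.67

2015-01-01 to 2015-07-31: 7 months at 1.1% → £724,000 × 1.1% × 7/12 = £4,645.6667
2015-08-01 to 2015-10-31: 3 months at 1.4% → £724,000 × 1.4% × 3/12 = £2,534.0000
2015-11-01 to 2015-12-31: 2 months at 1.05% → £724,000 × 1.05% × 2/12 = £1,267.0000
Total = £8,446.6667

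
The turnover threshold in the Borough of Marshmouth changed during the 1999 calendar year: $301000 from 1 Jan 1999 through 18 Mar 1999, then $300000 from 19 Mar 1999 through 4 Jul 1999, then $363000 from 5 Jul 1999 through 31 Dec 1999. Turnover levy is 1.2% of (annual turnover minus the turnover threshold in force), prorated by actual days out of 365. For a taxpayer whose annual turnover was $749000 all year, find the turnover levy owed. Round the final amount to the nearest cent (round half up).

$5012.65

1 Jan – 18 Mar 1999: 77 days, exemption $301000 → ($749000 − $301000) × 1.2% × 77/365 = $1134.1151
19 Mar – 4 Jul 1999: 108 days, exemption $300000 → ($749000 − $300000) × 1.2% × 108/365 = $1594.2575
5 Jul – 31 Dec 1999: 180 days, exemption $363000 → ($749000 − $363000) × 1.2% × 180/365 = $2284.2740
Total = $5012.6466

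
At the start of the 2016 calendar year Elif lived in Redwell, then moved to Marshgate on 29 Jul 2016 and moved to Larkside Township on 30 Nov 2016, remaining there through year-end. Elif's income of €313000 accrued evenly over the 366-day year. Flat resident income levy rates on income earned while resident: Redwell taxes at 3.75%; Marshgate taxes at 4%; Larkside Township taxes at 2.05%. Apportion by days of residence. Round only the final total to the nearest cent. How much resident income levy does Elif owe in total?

Redwell, 1 Jan – 28 Jul 2016: 210 days → €313000 × 3.75% × 210/366 = €6734.6311
Marshgate, 29 Jul – 29 Nov 2016: 124 days → €313000 × 4% × 124/366 = €4241.7486
Larkside Township, 30 Nov – 31 Dec 2016: 32 days → €313000 × 2.05% × 32/366 = €561.0055
Total = €11537.3852

€11537.39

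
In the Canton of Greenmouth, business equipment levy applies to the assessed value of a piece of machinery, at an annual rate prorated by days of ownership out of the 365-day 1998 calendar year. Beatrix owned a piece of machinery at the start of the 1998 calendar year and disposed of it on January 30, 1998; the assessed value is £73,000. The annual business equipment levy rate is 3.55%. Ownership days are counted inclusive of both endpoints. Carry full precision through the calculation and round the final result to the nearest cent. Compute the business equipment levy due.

£213.00

Days held (January 1 – January 30, 1998): 30 out of 365
Tax = £73,000 × 3.55% × 30/365 = £213.0000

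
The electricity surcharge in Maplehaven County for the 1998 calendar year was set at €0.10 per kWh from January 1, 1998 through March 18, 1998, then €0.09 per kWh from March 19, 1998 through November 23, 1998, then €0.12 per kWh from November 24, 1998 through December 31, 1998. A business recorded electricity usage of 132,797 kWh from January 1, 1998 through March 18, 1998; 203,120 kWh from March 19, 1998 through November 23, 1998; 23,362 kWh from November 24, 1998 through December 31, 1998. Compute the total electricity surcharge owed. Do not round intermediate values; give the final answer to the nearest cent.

€34,363.94

January 1 – March 18, 1998: 132,797 kWh at €0.10/kWh → €13,279.70
March 19 – November 23, 1998: 203,120 kWh at €0.09/kWh → €18,280.80
November 24 – December 31, 1998: 23,362 kWh at €0.12/kWh → €2,803.44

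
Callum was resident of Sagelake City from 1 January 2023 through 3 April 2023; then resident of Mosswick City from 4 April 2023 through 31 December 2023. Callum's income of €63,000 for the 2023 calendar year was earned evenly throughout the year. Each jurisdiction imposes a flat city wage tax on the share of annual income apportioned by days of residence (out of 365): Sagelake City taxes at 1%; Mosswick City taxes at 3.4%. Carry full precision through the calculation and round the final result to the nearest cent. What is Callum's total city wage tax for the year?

€1,756.75

Sagelake City, 1 January – 3 April 2023: 93 days → €63,000 × 1% × 93/365 = €160.5205
Mosswick City, 4 April – 31 December 2023: 272 days → €63,000 × 3.4% × 272/365 = €1,596.2301
Total = €1,756.7507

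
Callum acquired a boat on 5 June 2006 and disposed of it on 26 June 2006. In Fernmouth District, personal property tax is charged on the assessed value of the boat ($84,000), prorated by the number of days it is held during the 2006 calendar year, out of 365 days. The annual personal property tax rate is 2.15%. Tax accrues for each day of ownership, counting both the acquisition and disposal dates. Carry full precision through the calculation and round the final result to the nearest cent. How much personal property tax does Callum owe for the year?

$108.85

Days held (5 June – 26 June 2006): 22 out of 365
Tax = $84,000 × 2.15% × 22/365 = $108.8548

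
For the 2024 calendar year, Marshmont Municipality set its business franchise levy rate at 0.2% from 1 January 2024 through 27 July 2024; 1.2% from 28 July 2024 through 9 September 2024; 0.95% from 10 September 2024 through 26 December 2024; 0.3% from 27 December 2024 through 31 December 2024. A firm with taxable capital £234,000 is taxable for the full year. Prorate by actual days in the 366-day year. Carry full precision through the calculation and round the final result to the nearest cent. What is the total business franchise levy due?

£1,270.38

1 January – 27 July 2024: 209 days at 0.2% → £234,000 × 0.2% × 209/366 = £267.2459
28 July – 9 September 2024: 44 days at 1.2% → £234,000 × 1.2% × 44/366 = £337.5738
10 September – 26 December 2024: 108 days at 0.95% → £234,000 × 0.95% × 108/366 = £655.9672
27 December – 31 December 2024: 5 days at 0.3% → £234,000 × 0.3% × 5/366 = £9.5902
Total = £1,270.3770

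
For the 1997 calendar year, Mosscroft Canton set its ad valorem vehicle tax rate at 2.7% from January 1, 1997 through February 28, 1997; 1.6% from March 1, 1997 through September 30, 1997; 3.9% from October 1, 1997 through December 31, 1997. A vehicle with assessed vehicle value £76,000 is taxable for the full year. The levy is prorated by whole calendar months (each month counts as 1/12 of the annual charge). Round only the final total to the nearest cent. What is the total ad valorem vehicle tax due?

January 1 – February 28, 1997: 2 months at 2.7% → £76,000 × 2.7% × 2/12 = £342.0000
March 1 – September 30, 1997: 7 months at 1.6% → £76,000 × 1.6% × 7/12 = £709.3333
October 1 – December 31, 1997: 3 months at 3.9% → £76,000 × 3.9% × 3/12 = £741.0000
Total = £1,792.3333

£1,792.33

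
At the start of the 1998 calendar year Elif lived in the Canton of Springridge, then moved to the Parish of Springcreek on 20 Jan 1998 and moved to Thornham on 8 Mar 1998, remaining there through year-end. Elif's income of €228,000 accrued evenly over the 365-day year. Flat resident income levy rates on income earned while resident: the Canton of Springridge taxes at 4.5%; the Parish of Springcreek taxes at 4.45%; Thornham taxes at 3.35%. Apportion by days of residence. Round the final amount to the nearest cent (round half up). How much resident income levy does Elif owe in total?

The Canton of Springridge, 1 Jan – 19 Jan 1998: 19 days → €228,000 × 4.5% × 19/365 = €534.0822
The Parish of Springcreek, 20 Jan – 7 Mar 1998: 47 days → €228,000 × 4.45% × 47/365 = €1,306.4712
Thornham, 8 Mar – 31 Dec 1998: 299 days → €228,000 × 3.35% × 299/365 = €6,256.8822
Total = €8,097.4356

€8,097.44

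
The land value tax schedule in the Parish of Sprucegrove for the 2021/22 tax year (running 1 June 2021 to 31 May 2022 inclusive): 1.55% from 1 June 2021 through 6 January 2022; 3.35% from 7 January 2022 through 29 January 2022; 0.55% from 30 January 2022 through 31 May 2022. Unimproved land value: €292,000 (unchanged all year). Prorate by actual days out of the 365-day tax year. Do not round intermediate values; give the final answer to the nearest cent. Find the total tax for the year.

1 June 2021 – 6 January 2022: 220 days at 1.55% → €292,000 × 1.55% × 220/365 = €2,728.0000
7 January – 29 January 2022: 23 days at 3.35% → €292,000 × 3.35% × 23/365 = €616.4000
30 January – 31 May 2022: 122 days at 0.55% → €292,000 × 0.55% × 122/365 = €536.8000
Total = €3,881.2000

€3,881.20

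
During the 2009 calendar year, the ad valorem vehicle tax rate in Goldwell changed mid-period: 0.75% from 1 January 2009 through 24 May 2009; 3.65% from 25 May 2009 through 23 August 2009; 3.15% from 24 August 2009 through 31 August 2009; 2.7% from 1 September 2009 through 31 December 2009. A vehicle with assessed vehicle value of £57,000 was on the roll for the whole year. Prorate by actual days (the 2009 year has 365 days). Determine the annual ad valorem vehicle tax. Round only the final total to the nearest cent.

1 January – 24 May 2009: 144 days at 0.75% → £57,000 × 0.75% × 144/365 = £168.6575
25 May – 23 August 2009: 91 days at 3.65% → £57,000 × 3.65% × 91/365 = £518.7000
24 August – 31 August 2009: 8 days at 3.15% → £57,000 × 3.15% × 8/365 = £39.3534
1 September – 31 December 2009: 122 days at 2.7% → £57,000 × 2.7% × 122/365 = £514.4055
Total = £1,241.1164

£1,241.12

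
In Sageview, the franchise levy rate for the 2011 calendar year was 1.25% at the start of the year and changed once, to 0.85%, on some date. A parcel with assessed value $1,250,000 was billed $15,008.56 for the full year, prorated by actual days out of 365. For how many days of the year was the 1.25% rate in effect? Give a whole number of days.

Let d = days at the first rate; then 365 − d days at the second rate.
$1,250,000 × [1.25%·d + 0.85%·(365−d)] / 365 = $15,008.56
Solving gives d = 320, so the new rate took effect on 17 Nov 2011.

320 days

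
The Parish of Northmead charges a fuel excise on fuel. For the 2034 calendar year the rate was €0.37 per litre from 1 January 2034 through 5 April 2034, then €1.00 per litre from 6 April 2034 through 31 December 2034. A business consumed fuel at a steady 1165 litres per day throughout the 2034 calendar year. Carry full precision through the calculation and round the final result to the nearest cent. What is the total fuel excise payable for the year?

1 January – 5 April 2034: 95 days × 1165 litres/day = 110,675 litres at €0.37/litre → €40,949.75
6 April – 31 December 2034: 270 days × 1165 litres/day = 314,550 litres at €1.00/litre → €314,550.00

€355,499.75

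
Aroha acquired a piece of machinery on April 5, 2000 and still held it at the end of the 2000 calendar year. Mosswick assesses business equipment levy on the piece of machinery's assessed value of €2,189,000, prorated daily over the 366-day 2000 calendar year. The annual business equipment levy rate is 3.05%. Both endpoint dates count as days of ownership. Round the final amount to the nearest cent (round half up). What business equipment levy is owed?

€49,434.92

Days held (April 5 – December 31, 2000): 271 out of 366
Tax = €2,189,000 × 3.05% × 271/366 = €49,434.9167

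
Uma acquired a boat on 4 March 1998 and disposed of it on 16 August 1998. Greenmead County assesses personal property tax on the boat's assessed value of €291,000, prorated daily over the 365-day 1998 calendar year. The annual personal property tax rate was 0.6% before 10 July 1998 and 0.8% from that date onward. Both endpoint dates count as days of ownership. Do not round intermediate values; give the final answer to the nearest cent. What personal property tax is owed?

4 March – 9 July 1998: 128 days at 0.6% → €291,000 × 0.6% × 128/365 = €612.2959
10 July – 16 August 1998: 38 days at 0.8% → €291,000 × 0.8% × 38/365 = €242.3671
Total = €854.6630

€854.66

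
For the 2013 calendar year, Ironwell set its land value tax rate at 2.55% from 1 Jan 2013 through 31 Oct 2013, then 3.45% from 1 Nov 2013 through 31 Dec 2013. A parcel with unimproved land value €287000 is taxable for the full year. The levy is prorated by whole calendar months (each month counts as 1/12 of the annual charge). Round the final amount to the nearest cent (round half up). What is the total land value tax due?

€7749.00

1 Jan – 31 Oct 2013: 10 months at 2.55% → €287000 × 2.55% × 10/12 = €6098.7500
1 Nov – 31 Dec 2013: 2 months at 3.45% → €287000 × 3.45% × 2/12 = €1650.2500
Total = €7749.0000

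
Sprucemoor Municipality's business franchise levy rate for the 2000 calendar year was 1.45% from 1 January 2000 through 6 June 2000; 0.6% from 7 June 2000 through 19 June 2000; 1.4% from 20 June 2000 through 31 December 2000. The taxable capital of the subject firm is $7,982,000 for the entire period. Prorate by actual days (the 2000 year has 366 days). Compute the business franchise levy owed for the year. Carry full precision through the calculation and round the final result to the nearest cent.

$111,202.78

1 January – 6 June 2000: 158 days at 1.45% → $7,982,000 × 1.45% × 158/366 = $49,963.8306
7 June – 19 June 2000: 13 days at 0.6% → $7,982,000 × 0.6% × 13/366 = $1,701.0820
20 June – 31 December 2000: 195 days at 1.4% → $7,982,000 × 1.4% × 195/366 = $59,537.8689
Total = $111,202.7814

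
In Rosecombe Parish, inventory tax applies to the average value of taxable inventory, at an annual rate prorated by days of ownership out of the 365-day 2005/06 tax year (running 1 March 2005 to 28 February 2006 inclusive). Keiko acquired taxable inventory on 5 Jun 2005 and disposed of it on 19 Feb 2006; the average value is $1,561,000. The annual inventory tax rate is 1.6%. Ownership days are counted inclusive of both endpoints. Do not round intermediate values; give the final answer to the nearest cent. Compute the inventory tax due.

Days held (5 Jun 2005 – 19 Feb 2006): 260 out of 365
Tax = $1,561,000 × 1.6% × 260/365 = $17,791.1233

$17,791.12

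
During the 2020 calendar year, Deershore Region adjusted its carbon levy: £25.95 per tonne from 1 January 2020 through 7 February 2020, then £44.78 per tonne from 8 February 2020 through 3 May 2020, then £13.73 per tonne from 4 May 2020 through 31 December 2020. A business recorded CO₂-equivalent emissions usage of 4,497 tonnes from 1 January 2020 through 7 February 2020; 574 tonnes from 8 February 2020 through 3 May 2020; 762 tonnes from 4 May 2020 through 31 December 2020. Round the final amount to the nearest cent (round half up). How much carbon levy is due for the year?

£152863.13

1 January – 7 February 2020: 4,497 tonnes at £25.95/tonne → £116697.15
8 February – 3 May 2020: 574 tonnes at £44.78/tonne → £25703.72
4 May – 31 December 2020: 762 tonnes at £13.73/tonne → £10462.26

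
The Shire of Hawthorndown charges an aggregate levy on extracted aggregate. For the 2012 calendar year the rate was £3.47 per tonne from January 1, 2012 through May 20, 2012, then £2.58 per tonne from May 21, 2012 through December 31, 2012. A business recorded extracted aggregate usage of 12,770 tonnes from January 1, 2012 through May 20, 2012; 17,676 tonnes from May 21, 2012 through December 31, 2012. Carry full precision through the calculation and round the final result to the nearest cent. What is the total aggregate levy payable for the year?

January 1 – May 20, 2012: 12,770 tonnes at £3.47/tonne → £44311.90
May 21 – December 31, 2012: 17,676 tonnes at £2.58/tonne → £45604.08

£89915.98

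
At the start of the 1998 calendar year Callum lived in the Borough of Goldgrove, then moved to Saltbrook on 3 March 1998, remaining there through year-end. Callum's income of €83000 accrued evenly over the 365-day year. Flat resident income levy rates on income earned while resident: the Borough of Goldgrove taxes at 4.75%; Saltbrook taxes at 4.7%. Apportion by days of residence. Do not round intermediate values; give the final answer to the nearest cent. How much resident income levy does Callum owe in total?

€3907.94

The Borough of Goldgrove, 1 January – 2 March 1998: 61 days → €83000 × 4.75% × 61/365 = €658.8836
Saltbrook, 3 March – 31 December 1998: 304 days → €83000 × 4.7% × 304/365 = €3249.0521
Total = €3907.9356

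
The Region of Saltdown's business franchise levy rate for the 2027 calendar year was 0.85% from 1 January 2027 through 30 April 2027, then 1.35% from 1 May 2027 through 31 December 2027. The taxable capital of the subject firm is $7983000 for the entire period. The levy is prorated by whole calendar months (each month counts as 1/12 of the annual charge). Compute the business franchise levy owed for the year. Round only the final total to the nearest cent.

$94465.50

1 January – 30 April 2027: 4 months at 0.85% → $7983000 × 0.85% × 4/12 = $22618.5000
1 May – 31 December 2027: 8 months at 1.35% → $7983000 × 1.35% × 8/12 = $71847.0000
Total = $94465.5000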